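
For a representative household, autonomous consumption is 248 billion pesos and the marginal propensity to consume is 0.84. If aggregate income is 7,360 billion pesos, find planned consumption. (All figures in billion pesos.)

C = 248 + 0.84(7360) = 248 + 6182.4 = 6430.4

C = 6430.4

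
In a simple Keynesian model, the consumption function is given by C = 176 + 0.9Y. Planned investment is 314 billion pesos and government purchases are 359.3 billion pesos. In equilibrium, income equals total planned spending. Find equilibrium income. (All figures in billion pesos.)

Y = 8493

Y = C + I + G = 176 + 0.9Y + 314 + 359.3
Y − 0.9Y = 849.3
0.1Y = 849.3, so Y = 849.3/0.1 = 8493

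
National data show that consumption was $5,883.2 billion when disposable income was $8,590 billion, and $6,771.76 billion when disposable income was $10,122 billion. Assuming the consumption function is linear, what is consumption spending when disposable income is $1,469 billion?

MPC = (6771.76 − 5883.2)/(10122 − 8590) = 888.56/1532 = 0.58
a = 5883.2 − 0.58(8590) = 5883.2 − 4982.2 = 901
C = 901 + 0.58(1469) = 901 + 852.02 = 1753.02

C = 1753.02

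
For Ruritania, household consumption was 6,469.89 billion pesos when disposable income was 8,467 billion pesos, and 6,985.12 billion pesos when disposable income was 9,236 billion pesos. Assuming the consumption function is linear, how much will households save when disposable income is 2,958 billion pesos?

S = 179.14

MPC = (6985.12 − 6469.89)/(9236 − 8467) = 515.23/769 = 0.67
a = 6469.89 − 0.67(8467) = 6469.89 − 5672.89 = 797
C = 797 + 0.67(2958) = 2778.86
S = 2958 − 2778.86 = 179.14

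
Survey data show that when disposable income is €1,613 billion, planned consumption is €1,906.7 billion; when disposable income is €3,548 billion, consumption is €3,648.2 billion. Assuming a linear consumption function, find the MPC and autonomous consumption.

MPC = ΔC/ΔY = (3648.2 − 1906.7)/(3548 − 1613) = 1741.5/1935 = 0.9
a = C − MPC·Y = 1906.7 − 0.9(1613) = 1906.7 − 1451.7 = 455

MPC = 0.9; a = 455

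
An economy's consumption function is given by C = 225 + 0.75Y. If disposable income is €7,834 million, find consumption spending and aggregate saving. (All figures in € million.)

C = 6100.5; S = 1733.5

C = 225 + 0.75(7834) = 225 + 5875.5 = 6100.5
S = Y − C = 7834 − 6100.5 = 1733.5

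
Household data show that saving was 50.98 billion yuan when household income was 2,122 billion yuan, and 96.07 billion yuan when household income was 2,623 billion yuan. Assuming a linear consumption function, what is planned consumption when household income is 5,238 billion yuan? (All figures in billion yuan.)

MPS = ΔS/ΔY = (96.07 − 50.98)/(2623 − 2122) = 45.09/501 = 0.09
MPC = 1 − MPS = 0.91
Autonomous saving = 50.98 − 0.09(2122) = -140, so a = 140
C = 140 + 0.91(5238) = 140 + 4766.58 = 4906.58

C = 4906.58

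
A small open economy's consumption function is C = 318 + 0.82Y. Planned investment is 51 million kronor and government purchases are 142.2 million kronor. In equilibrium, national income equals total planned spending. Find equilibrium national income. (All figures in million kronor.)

Y = 2840

Y = C + I + G = 318 + 0.82Y + 51 + 142.2
Y − 0.82Y = 511.2
0.18Y = 511.2, so Y = 511.2/0.18 = 2840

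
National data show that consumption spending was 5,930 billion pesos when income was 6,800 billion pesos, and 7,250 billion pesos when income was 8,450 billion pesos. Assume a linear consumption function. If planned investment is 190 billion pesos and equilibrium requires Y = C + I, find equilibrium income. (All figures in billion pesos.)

Y = 3400

MPC = (7250 − 5930)/(8450 − 6800) = 1320/1650 = 0.8
a = 5930 − 0.8(6800) = 490
Equilibrium: Y = 490 + 0.8Y + 190
0.2Y = 680, so Y = 680/0.2 = 3400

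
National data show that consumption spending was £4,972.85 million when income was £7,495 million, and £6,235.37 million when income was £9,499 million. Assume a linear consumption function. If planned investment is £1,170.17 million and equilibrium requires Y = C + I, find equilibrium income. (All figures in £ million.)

MPC = (6235.37 − 4972.85)/(9499 − 7495) = 1262.52/2004 = 0.63
a = 4972.85 − 0.63(7495) = 251
Equilibrium: Y = 251 + 0.63Y + 1170.17
0.37Y = 1421.17, so Y = 1421.17/0.37 = 3841

Y = 3841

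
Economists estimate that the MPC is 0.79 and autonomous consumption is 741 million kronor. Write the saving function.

S = Y − C = Y − (741 + 0.79Y) = -741 + (1 − 0.79)Y

S = -741 + 0.21Y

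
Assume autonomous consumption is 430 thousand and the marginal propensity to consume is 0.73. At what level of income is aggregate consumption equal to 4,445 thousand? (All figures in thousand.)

Y = 5500

430 + 0.73Y = 4445
0.73Y = 4015, so Y = 4015/0.73 = 5500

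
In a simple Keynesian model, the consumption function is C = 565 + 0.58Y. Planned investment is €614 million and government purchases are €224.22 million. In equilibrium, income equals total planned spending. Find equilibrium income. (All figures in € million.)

Y = 3341

Y = C + I + G = 565 + 0.58Y + 614 + 224.22
Y − 0.58Y = 1403.22
0.42Y = 1403.22, so Y = 1403.22/0.42 = 3341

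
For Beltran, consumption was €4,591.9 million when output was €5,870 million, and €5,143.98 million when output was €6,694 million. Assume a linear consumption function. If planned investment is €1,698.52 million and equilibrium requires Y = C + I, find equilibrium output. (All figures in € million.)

Y = 7144

MPC = (5143.98 − 4591.9)/(6694 − 5870) = 552.08/824 = 0.67
a = 4591.9 − 0.67(5870) = 659
Equilibrium: Y = 659 + 0.67Y + 1698.52
0.33Y = 2357.52, so Y = 2357.52/0.33 = 7144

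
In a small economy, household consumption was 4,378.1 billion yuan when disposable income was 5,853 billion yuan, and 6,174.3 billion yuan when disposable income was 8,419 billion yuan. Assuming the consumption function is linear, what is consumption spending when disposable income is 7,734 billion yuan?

C = 5694.8

MPC = (6174.3 − 4378.1)/(8419 − 5853) = 1796.2/2566 = 0.7
a = 4378.1 − 0.7(5853) = 4378.1 − 4097.1 = 281
C = 281 + 0.7(7734) = 281 + 5413.8 = 5694.8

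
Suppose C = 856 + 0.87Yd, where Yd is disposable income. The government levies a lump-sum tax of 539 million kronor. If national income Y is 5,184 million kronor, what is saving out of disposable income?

Yd = Y − T = 5184 − 539 = 4645
C = 856 + 0.87(4645) = 856 + 4041.15 = 4897.15
S = Yd − C = 4645 − 4897.15 = -252.15

S = -252.15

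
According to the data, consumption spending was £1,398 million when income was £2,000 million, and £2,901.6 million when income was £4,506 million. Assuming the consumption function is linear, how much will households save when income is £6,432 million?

S = 2374.8

MPC = (2901.6 − 1398)/(4506 − 2000) = 1503.6/2506 = 0.6
a = 1398 − 0.6(2000) = 1398 − 1200 = 198
C = 198 + 0.6(6432) = 4057.2
S = 6432 − 4057.2 = 2374.8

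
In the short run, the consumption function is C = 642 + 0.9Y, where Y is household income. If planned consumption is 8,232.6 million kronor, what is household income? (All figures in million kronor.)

642 + 0.9Y = 8232.6
0.9Y = 7590.6, so Y = 7590.6/0.9 = 8434

Y = 8434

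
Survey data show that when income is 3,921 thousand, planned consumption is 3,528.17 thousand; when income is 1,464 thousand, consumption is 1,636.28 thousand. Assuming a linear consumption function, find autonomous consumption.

MPC = ΔC/ΔY = (3528.17 − 1636.28)/(3921 − 1464) = 1891.89/2457 = 0.77
a = C − MPC·Y = 1636.28 − 0.77(1464) = 1636.28 − 1127.28 = 509

a = 509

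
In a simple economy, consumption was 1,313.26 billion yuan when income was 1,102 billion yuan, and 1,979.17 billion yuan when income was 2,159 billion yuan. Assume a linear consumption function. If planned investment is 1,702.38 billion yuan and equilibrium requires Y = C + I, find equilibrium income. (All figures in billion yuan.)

MPC = (1979.17 − 1313.26)/(2159 − 1102) = 665.91/1057 = 0.63
a = 1313.26 − 0.63(1102) = 619
Equilibrium: Y = 619 + 0.63Y + 1702.38
0.37Y = 2321.38, so Y = 2321.38/0.37 = 6274

Y = 6274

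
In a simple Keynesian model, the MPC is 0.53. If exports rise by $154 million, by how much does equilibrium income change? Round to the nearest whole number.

The multiplier is 1/(1 − MPC) = 1/0.47.
ΔY = 154/0.47 = 327.66 ≈ 328

ΔY ≈ 328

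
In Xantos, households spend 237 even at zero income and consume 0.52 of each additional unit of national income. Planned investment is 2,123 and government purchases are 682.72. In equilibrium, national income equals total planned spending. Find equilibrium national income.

Y = 6339

Y = C + I + G = 237 + 0.52Y + 2123 + 682.72
Y − 0.52Y = 3042.72
0.48Y = 3042.72, so Y = 3042.72/0.48 = 6339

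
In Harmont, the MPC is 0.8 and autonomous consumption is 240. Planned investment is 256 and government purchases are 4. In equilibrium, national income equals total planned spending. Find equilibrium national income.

Y = 2500

Y = C + I + G = 240 + 0.8Y + 256 + 4
Y − 0.8Y = 500
0.2Y = 500, so Y = 500/0.2 = 2500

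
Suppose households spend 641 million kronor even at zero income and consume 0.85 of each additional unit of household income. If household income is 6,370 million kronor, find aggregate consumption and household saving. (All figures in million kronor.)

C = 641 + 0.85(6370) = 641 + 5414.5 = 6055.5
S = Y − C = 6370 − 6055.5 = 314.5

C = 6055.5; S = 314.5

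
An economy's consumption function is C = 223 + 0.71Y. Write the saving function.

S = -223 + 0.29Y

S = Y − C = Y − (223 + 0.71Y) = -223 + (1 − 0.71)Y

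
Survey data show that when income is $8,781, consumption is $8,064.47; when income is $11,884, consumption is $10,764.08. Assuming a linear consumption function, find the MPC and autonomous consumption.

MPC = ΔC/ΔY = (10764.08 − 8064.47)/(11884 − 8781) = 2699.61/3103 = 0.87
a = C − MPC·Y = 8064.47 − 0.87(8781) = 8064.47 − 7639.47 = 425

MPC = 0.87; a = 425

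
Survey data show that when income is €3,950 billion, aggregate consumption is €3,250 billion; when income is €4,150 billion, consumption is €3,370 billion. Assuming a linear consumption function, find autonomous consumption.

MPC = ΔC/ΔY = (3370 − 3250)/(4150 − 3950) = 120/200 = 0.6
a = C − MPC·Y = 3250 − 0.6(3950) = 3250 − 2370 = 880

a = 880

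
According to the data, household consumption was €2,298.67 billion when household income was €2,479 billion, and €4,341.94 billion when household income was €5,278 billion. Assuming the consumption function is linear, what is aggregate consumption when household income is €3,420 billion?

C = 2985.6

MPC = (4341.94 − 2298.67)/(5278 − 2479) = 2043.27/2799 = 0.73
a = 2298.67 − 0.73(2479) = 2298.67 − 1809.67 = 489
C = 489 + 0.73(3420) = 489 + 2496.6 = 2985.6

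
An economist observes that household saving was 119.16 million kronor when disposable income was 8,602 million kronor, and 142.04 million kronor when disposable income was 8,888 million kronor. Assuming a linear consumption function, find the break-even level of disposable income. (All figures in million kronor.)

Y = 7112.5

MPS = ΔS/ΔY = (142.04 − 119.16)/(8888 − 8602) = 22.88/286 = 0.08
MPC = 1 − MPS = 0.92
From S(8602) = 119.16: −a + 0.08(8602) = 119.16, so a = 688.16 − 119.16 = 569
Break-even (S = 0): Y = a/MPS = 569/0.08 = 7112.5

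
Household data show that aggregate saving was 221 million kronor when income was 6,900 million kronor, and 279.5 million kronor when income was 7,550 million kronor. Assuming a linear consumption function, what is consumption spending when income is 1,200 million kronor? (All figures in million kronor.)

MPS = ΔS/ΔY = (279.5 − 221)/(7550 − 6900) = 58.5/650 = 0.09
MPC = 1 − MPS = 0.91
Autonomous saving = 221 − 0.09(6900) = -400, so a = 400
C = 400 + 0.91(1200) = 400 + 1092 = 1492

C = 1492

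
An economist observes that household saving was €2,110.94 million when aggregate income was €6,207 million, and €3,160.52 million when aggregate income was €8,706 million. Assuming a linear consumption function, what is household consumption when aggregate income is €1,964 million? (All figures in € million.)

C = 1635.12

MPS = ΔS/ΔY = (3160.52 − 2110.94)/(8706 − 6207) = 1049.58/2499 = 0.42
MPC = 1 − MPS = 0.58
Autonomous saving = 2110.94 − 0.42(6207) = -496, so a = 496
C = 496 + 0.58(1964) = 496 + 1139.12 = 1635.12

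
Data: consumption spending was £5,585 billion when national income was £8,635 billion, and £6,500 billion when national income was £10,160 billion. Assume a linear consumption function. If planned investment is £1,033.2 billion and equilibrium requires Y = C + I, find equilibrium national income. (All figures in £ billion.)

MPC = (6500 − 5585)/(10160 − 8635) = 915/1525 = 0.6
a = 5585 − 0.6(8635) = 404
Equilibrium: Y = 404 + 0.6Y + 1033.2
0.4Y = 1437.2, so Y = 1437.2/0.4 = 3593

Y = 3593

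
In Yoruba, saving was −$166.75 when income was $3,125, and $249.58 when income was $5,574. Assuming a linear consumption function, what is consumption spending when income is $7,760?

MPS = ΔS/ΔY = (249.58 − (-166.75))/(5574 − 3125) = 416.33/2449 = 0.17
MPC = 1 − MPS = 0.83
Autonomous saving = -166.75 − 0.17(3125) = -698, so a = 698
C = 698 + 0.83(7760) = 698 + 6440.8 = 7138.8

C = 7138.8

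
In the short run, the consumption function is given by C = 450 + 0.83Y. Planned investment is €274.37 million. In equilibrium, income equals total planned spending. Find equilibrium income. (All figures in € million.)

Y = 4261

Y = C + I = 450 + 0.83Y + 274.37
Y − 0.83Y = 724.37
0.17Y = 724.37, so Y = 724.37/0.17 = 4261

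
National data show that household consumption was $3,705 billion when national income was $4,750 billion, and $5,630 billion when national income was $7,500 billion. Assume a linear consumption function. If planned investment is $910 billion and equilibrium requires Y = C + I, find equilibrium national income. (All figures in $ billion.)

Y = 4300

MPC = (5630 − 3705)/(7500 − 4750) = 1925/2750 = 0.7
a = 3705 − 0.7(4750) = 380
Equilibrium: Y = 380 + 0.7Y + 910
0.3Y = 1290, so Y = 1290/0.3 = 4300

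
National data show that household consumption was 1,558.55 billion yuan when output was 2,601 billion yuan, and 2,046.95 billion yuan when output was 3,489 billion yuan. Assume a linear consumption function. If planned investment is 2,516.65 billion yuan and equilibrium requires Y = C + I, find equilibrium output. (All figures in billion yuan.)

Y = 5877

MPC = (2046.95 − 1558.55)/(3489 − 2601) = 488.4/888 = 0.55
a = 1558.55 − 0.55(2601) = 128
Equilibrium: Y = 128 + 0.55Y + 2516.65
0.45Y = 2644.65, so Y = 2644.65/0.45 = 5877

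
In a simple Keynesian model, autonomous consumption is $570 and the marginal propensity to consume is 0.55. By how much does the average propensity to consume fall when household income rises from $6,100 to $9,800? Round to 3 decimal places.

At Y = 6100: C = 570 + 0.55(6100) = 3925, APC = 3925/6100 = 0.6434
At Y = 9800: C = 5960, APC = 5960/9800 = 0.6082
Fall in APC = 0.6434 − 0.6082 = 0.0352 ≈ 0.035

ΔAPC = 0.035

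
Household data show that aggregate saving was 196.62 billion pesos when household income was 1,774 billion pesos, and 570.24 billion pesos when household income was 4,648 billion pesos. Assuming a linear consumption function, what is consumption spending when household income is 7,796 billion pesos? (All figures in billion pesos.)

C = 6816.52

MPS = ΔS/ΔY = (570.24 − 196.62)/(4648 − 1774) = 373.62/2874 = 0.13
MPC = 1 − MPS = 0.87
Autonomous saving = 196.62 − 0.13(1774) = -34, so a = 34
C = 34 + 0.87(7796) = 34 + 6782.52 = 6816.52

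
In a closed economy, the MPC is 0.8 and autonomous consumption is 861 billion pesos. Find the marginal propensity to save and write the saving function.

MPS = 0.2; S = -861 + 0.2Y

MPS = 1 − MPC = 1 − 0.8 = 0.2
S = Y − C = -861 + 0.2Y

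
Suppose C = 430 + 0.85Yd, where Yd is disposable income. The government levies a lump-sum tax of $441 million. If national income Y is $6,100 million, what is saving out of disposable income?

S = 418.85

Yd = Y − T = 6100 − 441 = 5659
C = 430 + 0.85(5659) = 430 + 4810.15 = 5240.15
S = Yd − C = 5659 − 5240.15 = 418.85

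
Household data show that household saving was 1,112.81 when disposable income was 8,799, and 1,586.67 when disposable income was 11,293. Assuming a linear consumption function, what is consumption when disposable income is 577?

MPS = ΔS/ΔY = (1586.67 − 1112.81)/(11293 − 8799) = 473.86/2494 = 0.19
MPC = 1 − MPS = 0.81
Autonomous saving = 1112.81 − 0.19(8799) = -559, so a = 559
C = 559 + 0.81(577) = 559 + 467.37 = 1026.37

C = 1026.37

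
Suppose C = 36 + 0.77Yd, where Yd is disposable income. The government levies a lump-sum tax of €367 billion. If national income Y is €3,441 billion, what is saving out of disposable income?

S = 671.02

Yd = Y − T = 3441 − 367 = 3074
C = 36 + 0.77(3074) = 36 + 2366.98 = 2402.98
S = Yd − C = 3074 − 2402.98 = 671.02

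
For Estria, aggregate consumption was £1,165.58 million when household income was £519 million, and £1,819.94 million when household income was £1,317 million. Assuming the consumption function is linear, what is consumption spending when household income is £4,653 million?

MPC = (1819.94 − 1165.58)/(1317 − 519) = 654.36/798 = 0.82
a = 1165.58 − 0.82(519) = 1165.58 − 425.58 = 740
C = 740 + 0.82(4653) = 740 + 3815.46 = 4555.46

C = 4555.46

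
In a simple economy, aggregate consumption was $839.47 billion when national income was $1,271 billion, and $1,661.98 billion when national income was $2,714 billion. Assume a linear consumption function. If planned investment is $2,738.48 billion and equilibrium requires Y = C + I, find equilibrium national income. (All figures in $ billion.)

MPC = (1661.98 − 839.47)/(2714 − 1271) = 822.51/1443 = 0.57
a = 839.47 − 0.57(1271) = 115
Equilibrium: Y = 115 + 0.57Y + 2738.48
0.43Y = 2853.48, so Y = 2853.48/0.43 = 6636

Y = 6636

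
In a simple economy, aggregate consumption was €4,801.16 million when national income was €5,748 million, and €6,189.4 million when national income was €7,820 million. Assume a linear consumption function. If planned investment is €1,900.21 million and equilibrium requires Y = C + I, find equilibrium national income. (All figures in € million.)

Y = 8637

MPC = (6189.4 − 4801.16)/(7820 − 5748) = 1388.24/2072 = 0.67
a = 4801.16 − 0.67(5748) = 950
Equilibrium: Y = 950 + 0.67Y + 1900.21
0.33Y = 2850.21, so Y = 2850.21/0.33 = 8637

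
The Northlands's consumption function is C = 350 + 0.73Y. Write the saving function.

S = -350 + 0.27Y

S = Y − C = Y − (350 + 0.73Y) = -350 + (1 − 0.73)Y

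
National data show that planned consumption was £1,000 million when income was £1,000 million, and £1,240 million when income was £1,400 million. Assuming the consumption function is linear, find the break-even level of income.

MPC = (1240 − 1000)/(1400 − 1000) = 240/400 = 0.6
a = 1000 − 0.6(1000) = 1000 − 600 = 400
Break-even: Y = a/(1−MPC) = 400/0.4 = 1000

Y = 1000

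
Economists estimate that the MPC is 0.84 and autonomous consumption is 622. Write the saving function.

S = Y − C = Y − (622 + 0.84Y) = -622 + (1 − 0.84)Y

S = -622 + 0.16Y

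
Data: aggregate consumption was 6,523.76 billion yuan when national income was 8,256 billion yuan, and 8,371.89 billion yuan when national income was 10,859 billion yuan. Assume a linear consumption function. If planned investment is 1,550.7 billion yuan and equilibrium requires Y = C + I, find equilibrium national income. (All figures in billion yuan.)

MPC = (8371.89 − 6523.76)/(10859 − 8256) = 1848.13/2603 = 0.71
a = 6523.76 − 0.71(8256) = 662
Equilibrium: Y = 662 + 0.71Y + 1550.7
0.29Y = 2212.7, so Y = 2212.7/0.29 = 7630

Y = 7630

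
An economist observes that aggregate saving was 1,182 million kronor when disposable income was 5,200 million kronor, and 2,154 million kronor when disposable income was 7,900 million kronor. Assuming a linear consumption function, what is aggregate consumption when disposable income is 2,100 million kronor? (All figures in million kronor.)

C = 2034

MPS = ΔS/ΔY = (2154 − 1182)/(7900 − 5200) = 972/2700 = 0.36
MPC = 1 − MPS = 0.64
Autonomous saving = 1182 − 0.36(5200) = -690, so a = 690
C = 690 + 0.64(2100) = 690 + 1344 = 2034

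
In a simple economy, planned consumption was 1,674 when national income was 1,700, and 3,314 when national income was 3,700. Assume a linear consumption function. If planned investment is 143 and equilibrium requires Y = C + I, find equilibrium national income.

Y = 2350

MPC = (3314 − 1674)/(3700 − 1700) = 1640/2000 = 0.82
a = 1674 − 0.82(1700) = 280
Equilibrium: Y = 280 + 0.82Y + 143
0.18Y = 423, so Y = 423/0.18 = 2350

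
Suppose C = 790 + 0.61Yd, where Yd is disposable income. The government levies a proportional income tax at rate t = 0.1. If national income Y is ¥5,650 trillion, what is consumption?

Yd = (1 − 0.1)(5650) = 0.9(5650) = 5085
C = 790 + 0.61(5085) = 790 + 3101.85 = 3891.85

C = 3891.85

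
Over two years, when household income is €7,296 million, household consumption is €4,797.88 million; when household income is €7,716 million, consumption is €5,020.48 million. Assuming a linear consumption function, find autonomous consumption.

MPC = ΔC/ΔY = (5020.48 − 4797.88)/(7716 − 7296) = 222.6/420 = 0.53
a = C − MPC·Y = 4797.88 − 0.53(7296) = 4797.88 − 3866.88 = 931

a = 931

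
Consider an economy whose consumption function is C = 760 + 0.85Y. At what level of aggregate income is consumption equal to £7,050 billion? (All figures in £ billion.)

760 + 0.85Y = 7050
0.85Y = 6290, so Y = 6290/0.85 = 7400

Y = 7400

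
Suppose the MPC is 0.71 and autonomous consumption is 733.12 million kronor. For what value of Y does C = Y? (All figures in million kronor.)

Y = 2528

At break-even, C = Y: 733.12 + 0.71Y = Y
0.29Y = 733.12, so Y = 733.12/0.29 = 2528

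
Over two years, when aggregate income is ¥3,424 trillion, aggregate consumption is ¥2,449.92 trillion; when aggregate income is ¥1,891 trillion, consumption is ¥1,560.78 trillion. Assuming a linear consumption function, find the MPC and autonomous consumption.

MPC = 0.58; a = 464

MPC = ΔC/ΔY = (2449.92 − 1560.78)/(3424 − 1891) = 889.14/1533 = 0.58
a = C − MPC·Y = 1560.78 − 0.58(1891) = 1560.78 − 1096.78 = 464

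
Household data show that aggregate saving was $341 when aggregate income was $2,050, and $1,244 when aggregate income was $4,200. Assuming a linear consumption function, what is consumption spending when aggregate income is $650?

MPS = ΔS/ΔY = (1244 − 341)/(4200 − 2050) = 903/2150 = 0.42
MPC = 1 − MPS = 0.58
Autonomous saving = 341 − 0.42(2050) = -520, so a = 520
C = 520 + 0.58(650) = 520 + 377 = 897

C = 897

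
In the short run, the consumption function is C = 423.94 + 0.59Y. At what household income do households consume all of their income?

Y = 1034

At break-even, C = Y: 423.94 + 0.59Y = Y
0.41Y = 423.94, so Y = 423.94/0.41 = 1034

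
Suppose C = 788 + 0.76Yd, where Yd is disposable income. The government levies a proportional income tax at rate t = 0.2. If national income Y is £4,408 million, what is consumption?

Yd = (1 − 0.2)(4408) = 0.8(4408) = 3526.4
C = 788 + 0.76(3526.4) = 788 + 2680.064 = 3468.064

C = 3468.064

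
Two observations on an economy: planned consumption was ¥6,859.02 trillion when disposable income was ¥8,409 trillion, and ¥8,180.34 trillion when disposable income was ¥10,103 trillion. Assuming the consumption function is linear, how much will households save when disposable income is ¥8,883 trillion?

S = 1654.26

MPC = (8180.34 − 6859.02)/(10103 − 8409) = 1321.32/1694 = 0.78
a = 6859.02 − 0.78(8409) = 6859.02 − 6559.02 = 300
C = 300 + 0.78(8883) = 7228.74
S = 8883 − 7228.74 = 1654.26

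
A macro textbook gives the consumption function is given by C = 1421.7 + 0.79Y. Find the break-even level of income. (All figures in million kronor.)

At break-even, C = Y: 1421.7 + 0.79Y = Y
0.21Y = 1421.7, so Y = 1421.7/0.21 = 6770

Y = 6770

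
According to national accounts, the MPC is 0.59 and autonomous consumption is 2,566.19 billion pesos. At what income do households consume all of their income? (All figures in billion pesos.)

At break-even, C = Y: 2566.19 + 0.59Y = Y
0.41Y = 2566.19, so Y = 2566.19/0.41 = 6259

Y = 6259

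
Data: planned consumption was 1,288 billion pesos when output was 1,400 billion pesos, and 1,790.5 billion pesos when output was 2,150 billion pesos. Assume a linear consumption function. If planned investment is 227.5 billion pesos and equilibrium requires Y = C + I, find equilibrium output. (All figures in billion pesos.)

Y = 1750

MPC = (1790.5 − 1288)/(2150 − 1400) = 502.5/750 = 0.67
a = 1288 − 0.67(1400) = 350
Equilibrium: Y = 350 + 0.67Y + 227.5
0.33Y = 577.5, so Y = 577.5/0.33 = 1750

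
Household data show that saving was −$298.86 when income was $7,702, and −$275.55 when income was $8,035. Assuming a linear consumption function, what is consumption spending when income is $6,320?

MPS = ΔS/ΔY = (-275.55 − (-298.86))/(8035 − 7702) = 23.31/333 = 0.07
MPC = 1 − MPS = 0.93
Autonomous saving = -298.86 − 0.07(7702) = -838, so a = 838
C = 838 + 0.93(6320) = 838 + 5877.6 = 6715.6

C = 6715.6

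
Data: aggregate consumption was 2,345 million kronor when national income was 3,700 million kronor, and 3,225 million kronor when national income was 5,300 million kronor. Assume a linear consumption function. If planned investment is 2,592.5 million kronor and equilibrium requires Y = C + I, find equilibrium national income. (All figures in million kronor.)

Y = 6450

MPC = (3225 − 2345)/(5300 − 3700) = 880/1600 = 0.55
a = 2345 − 0.55(3700) = 310
Equilibrium: Y = 310 + 0.55Y + 2592.5
0.45Y = 2902.5, so Y = 2902.5/0.45 = 6450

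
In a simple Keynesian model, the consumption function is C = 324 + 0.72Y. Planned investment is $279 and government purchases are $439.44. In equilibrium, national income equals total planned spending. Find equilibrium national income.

Y = 3723

Y = C + I + G = 324 + 0.72Y + 279 + 439.44
Y − 0.72Y = 1042.44
0.28Y = 1042.44, so Y = 1042.44/0.28 = 3723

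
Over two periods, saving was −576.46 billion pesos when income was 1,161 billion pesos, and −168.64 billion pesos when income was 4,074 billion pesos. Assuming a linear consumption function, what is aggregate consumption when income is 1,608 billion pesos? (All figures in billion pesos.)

C = 2121.88

MPS = ΔS/ΔY = (-168.64 − (-576.46))/(4074 − 1161) = 407.82/2913 = 0.14
MPC = 1 − MPS = 0.86
Autonomous saving = -576.46 − 0.14(1161) = -739, so a = 739
C = 739 + 0.86(1608) = 739 + 1382.88 = 2121.88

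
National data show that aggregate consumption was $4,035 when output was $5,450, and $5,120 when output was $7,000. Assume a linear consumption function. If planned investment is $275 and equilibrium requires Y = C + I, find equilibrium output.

MPC = (5120 − 4035)/(7000 − 5450) = 1085/1550 = 0.7
a = 4035 − 0.7(5450) = 220
Equilibrium: Y = 220 + 0.7Y + 275
0.3Y = 495, so Y = 495/0.3 = 1650

Y = 1650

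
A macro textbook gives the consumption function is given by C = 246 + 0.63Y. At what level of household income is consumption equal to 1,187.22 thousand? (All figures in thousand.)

246 + 0.63Y = 1187.22
0.63Y = 941.22, so Y = 941.22/0.63 = 1494

Y = 1494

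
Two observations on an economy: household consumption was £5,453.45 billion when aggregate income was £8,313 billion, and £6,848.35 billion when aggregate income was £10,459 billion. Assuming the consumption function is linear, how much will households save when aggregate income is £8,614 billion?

MPC = (6848.35 − 5453.45)/(10459 − 8313) = 1394.9/2146 = 0.65
a = 5453.45 − 0.65(8313) = 5453.45 − 5403.45 = 50
C = 50 + 0.65(8614) = 5649.1
S = 8614 − 5649.1 = 2964.9

S = 2964.9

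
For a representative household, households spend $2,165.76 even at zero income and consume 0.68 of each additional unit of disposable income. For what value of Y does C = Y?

At break-even, C = Y: 2165.76 + 0.68Y = Y
0.32Y = 2165.76, so Y = 2165.76/0.32 = 6768

Y = 6768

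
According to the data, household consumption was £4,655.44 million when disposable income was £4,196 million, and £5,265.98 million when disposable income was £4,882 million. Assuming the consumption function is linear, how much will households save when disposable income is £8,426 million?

S = 5.86

MPC = (5265.98 − 4655.44)/(4882 − 4196) = 610.54/686 = 0.89
a = 4655.44 − 0.89(4196) = 4655.44 − 3734.44 = 921
C = 921 + 0.89(8426) = 8420.14
S = 8426 − 8420.14 = 5.86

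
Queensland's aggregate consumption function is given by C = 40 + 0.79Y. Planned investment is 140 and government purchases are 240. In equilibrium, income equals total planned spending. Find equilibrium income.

Y = 2000

Y = C + I + G = 40 + 0.79Y + 140 + 240
Y − 0.79Y = 420
0.21Y = 420, so Y = 420/0.21 = 2000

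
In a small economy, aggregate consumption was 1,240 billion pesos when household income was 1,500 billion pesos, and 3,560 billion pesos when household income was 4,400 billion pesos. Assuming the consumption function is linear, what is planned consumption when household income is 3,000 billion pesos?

C = 2440

MPC = (3560 − 1240)/(4400 − 1500) = 2320/2900 = 0.8
a = 1240 − 0.8(1500) = 1240 − 1200 = 40
C = 40 + 0.8(3000) = 40 + 2400 = 2440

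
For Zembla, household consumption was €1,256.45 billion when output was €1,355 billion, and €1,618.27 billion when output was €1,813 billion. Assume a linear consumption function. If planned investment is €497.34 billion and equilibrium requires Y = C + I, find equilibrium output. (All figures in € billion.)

Y = 3254

MPC = (1618.27 − 1256.45)/(1813 − 1355) = 361.82/458 = 0.79
a = 1256.45 − 0.79(1355) = 186
Equilibrium: Y = 186 + 0.79Y + 497.34
0.21Y = 683.34, so Y = 683.34/0.21 = 3254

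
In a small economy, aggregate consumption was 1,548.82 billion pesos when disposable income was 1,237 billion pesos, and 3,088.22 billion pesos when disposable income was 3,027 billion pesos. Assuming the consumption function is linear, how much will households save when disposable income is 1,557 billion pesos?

S = -267.02

MPC = (3088.22 − 1548.82)/(3027 − 1237) = 1539.4/1790 = 0.86
a = 1548.82 − 0.86(1237) = 1548.82 − 1063.82 = 485
C = 485 + 0.86(1557) = 1824.02
S = 1557 − 1824.02 = -267.02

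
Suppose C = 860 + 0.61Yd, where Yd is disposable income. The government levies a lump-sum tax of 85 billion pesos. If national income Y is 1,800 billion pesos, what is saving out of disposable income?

S = -191.15

Yd = Y − T = 1800 − 85 = 1715
C = 860 + 0.61(1715) = 860 + 1046.15 = 1906.15
S = Yd − C = 1715 − 1906.15 = -191.15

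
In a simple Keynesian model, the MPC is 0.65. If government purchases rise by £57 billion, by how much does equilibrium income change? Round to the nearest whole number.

The multiplier is 1/(1 − MPC) = 1/0.35.
ΔY = 57/0.35 = 162.86 ≈ 163

ΔY ≈ 163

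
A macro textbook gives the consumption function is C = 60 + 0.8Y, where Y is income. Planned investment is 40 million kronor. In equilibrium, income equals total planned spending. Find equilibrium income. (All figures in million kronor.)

Y = 500

Y = C + I = 60 + 0.8Y + 40
Y − 0.8Y = 100
0.2Y = 100, so Y = 100/0.2 = 500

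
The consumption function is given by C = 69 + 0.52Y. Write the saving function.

S = -69 + 0.48Y

S = Y − C = Y − (69 + 0.52Y) = -69 + (1 − 0.52)Y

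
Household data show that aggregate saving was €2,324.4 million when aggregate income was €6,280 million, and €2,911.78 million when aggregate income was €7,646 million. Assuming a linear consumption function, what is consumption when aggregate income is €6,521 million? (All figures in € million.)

C = 4092.97

MPS = ΔS/ΔY = (2911.78 − 2324.4)/(7646 − 6280) = 587.38/1366 = 0.43
MPC = 1 − MPS = 0.57
Autonomous saving = 2324.4 − 0.43(6280) = -376, so a = 376
C = 376 + 0.57(6521) = 376 + 3716.97 = 4092.97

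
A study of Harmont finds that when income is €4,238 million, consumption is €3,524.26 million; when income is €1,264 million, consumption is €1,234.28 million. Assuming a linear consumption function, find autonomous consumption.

a = 261

MPC = ΔC/ΔY = (3524.26 − 1234.28)/(4238 − 1264) = 2289.98/2974 = 0.77
a = C − MPC·Y = 1234.28 − 0.77(1264) = 1234.28 − 973.28 = 261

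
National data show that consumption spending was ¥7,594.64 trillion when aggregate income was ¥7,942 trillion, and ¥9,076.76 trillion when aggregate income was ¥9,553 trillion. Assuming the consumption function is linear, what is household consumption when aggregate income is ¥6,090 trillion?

MPC = (9076.76 − 7594.64)/(9553 − 7942) = 1482.12/1611 = 0.92
a = 7594.64 − 0.92(7942) = 7594.64 − 7306.64 = 288
C = 288 + 0.92(6090) = 288 + 5602.8 = 5890.8

C = 5890.8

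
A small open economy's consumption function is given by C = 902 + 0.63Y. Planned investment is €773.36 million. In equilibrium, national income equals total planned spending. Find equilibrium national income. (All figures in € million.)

Y = C + I = 902 + 0.63Y + 773.36
Y − 0.63Y = 1675.36
0.37Y = 1675.36, so Y = 1675.36/0.37 = 4528

Y = 4528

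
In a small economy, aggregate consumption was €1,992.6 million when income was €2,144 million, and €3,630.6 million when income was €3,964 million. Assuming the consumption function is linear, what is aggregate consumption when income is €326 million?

MPC = (3630.6 − 1992.6)/(3964 − 2144) = 1638/1820 = 0.9
a = 1992.6 − 0.9(2144) = 1992.6 − 1929.6 = 63
C = 63 + 0.9(326) = 63 + 293.4 = 356.4

C = 356.4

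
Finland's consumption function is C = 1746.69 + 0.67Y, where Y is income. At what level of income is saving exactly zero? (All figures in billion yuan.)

Y = 5293

At break-even, C = Y: 1746.69 + 0.67Y = Y
0.33Y = 1746.69, so Y = 1746.69/0.33 = 5293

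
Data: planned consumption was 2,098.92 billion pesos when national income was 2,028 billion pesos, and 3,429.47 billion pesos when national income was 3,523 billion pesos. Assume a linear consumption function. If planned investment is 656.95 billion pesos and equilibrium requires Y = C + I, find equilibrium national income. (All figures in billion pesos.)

MPC = (3429.47 − 2098.92)/(3523 − 2028) = 1330.55/1495 = 0.89
a = 2098.92 − 0.89(2028) = 294
Equilibrium: Y = 294 + 0.89Y + 656.95
0.11Y = 950.95, so Y = 950.95/0.11 = 8645

Y = 8645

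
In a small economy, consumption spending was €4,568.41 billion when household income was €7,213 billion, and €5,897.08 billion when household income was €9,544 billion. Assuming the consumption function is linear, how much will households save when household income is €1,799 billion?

MPC = (5897.08 − 4568.41)/(9544 − 7213) = 1328.67/2331 = 0.57
a = 4568.41 − 0.57(7213) = 4568.41 − 4111.41 = 457
C = 457 + 0.57(1799) = 1482.43
S = 1799 − 1482.43 = 316.57

S = 316.57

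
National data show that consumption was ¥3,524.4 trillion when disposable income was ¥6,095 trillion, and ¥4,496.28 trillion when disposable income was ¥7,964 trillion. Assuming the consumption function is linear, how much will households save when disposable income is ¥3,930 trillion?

MPC = (4496.28 − 3524.4)/(7964 − 6095) = 971.88/1869 = 0.52
a = 3524.4 − 0.52(6095) = 3524.4 − 3169.4 = 355
C = 355 + 0.52(3930) = 2398.6
S = 3930 − 2398.6 = 1531.4

S = 1531.4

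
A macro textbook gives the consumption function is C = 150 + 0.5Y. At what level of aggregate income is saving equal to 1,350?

Y = 3000

S = Y − C = -150 + 0.5Y
-150 + 0.5Y = 1350, so 0.5Y = 1500 and Y = 3000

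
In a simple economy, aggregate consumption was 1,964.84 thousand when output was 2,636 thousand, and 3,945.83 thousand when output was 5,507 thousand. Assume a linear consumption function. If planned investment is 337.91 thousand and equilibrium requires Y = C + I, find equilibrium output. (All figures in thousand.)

MPC = (3945.83 − 1964.84)/(5507 − 2636) = 1980.99/2871 = 0.69
a = 1964.84 − 0.69(2636) = 146
Equilibrium: Y = 146 + 0.69Y + 337.91
0.31Y = 483.91, so Y = 483.91/0.31 = 1561

Y = 1561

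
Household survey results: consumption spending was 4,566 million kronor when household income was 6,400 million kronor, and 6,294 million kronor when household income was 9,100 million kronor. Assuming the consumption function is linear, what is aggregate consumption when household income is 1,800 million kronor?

C = 1622

MPC = (6294 − 4566)/(9100 − 6400) = 1728/2700 = 0.64
a = 4566 − 0.64(6400) = 4566 − 4096 = 470
C = 470 + 0.64(1800) = 470 + 1152 = 1622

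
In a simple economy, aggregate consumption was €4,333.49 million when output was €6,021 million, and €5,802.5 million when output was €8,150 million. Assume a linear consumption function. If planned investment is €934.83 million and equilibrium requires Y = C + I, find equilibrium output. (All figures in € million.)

Y = 3593

MPC = (5802.5 − 4333.49)/(8150 − 6021) = 1469.01/2129 = 0.69
a = 4333.49 − 0.69(6021) = 179
Equilibrium: Y = 179 + 0.69Y + 934.83
0.31Y = 1113.83, so Y = 1113.83/0.31 = 3593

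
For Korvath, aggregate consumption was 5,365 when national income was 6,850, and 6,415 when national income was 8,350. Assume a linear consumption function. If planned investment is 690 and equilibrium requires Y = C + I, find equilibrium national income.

MPC = (6415 − 5365)/(8350 − 6850) = 1050/1500 = 0.7
a = 5365 − 0.7(6850) = 570
Equilibrium: Y = 570 + 0.7Y + 690
0.3Y = 1260, so Y = 1260/0.3 = 4200

Y = 4200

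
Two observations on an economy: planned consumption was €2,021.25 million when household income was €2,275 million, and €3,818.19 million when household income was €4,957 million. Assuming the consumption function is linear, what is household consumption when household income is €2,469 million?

C = 2151.23

MPC = (3818.19 − 2021.25)/(4957 − 2275) = 1796.94/2682 = 0.67
a = 2021.25 − 0.67(2275) = 2021.25 − 1524.25 = 497
C = 497 + 0.67(2469) = 497 + 1654.23 = 2151.23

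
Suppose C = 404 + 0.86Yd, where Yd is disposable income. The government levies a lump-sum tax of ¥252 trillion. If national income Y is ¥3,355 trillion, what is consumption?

Yd = Y − T = 3355 − 252 = 3103
C = 404 + 0.86(3103) = 404 + 2668.58 = 3072.58

C = 3072.58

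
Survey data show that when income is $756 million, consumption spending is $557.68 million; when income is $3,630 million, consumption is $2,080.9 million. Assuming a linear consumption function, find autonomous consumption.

a = 157

MPC = ΔC/ΔY = (2080.9 − 557.68)/(3630 − 756) = 1523.22/2874 = 0.53
a = C − MPC·Y = 557.68 − 0.53(756) = 557.68 − 400.68 = 157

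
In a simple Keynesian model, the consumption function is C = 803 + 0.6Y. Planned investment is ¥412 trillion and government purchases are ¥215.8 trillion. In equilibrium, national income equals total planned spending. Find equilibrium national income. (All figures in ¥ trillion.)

Y = 3577

Y = C + I + G = 803 + 0.6Y + 412 + 215.8
Y − 0.6Y = 1430.8
0.4Y = 1430.8, so Y = 1430.8/0.4 = 3577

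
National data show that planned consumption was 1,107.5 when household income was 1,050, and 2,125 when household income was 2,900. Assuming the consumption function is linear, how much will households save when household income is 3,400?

MPC = (2125 − 1107.5)/(2900 − 1050) = 1017.5/1850 = 0.55
a = 1107.5 − 0.55(1050) = 1107.5 − 577.5 = 530
C = 530 + 0.55(3400) = 2400
S = 3400 − 2400 = 1000

S = 1000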